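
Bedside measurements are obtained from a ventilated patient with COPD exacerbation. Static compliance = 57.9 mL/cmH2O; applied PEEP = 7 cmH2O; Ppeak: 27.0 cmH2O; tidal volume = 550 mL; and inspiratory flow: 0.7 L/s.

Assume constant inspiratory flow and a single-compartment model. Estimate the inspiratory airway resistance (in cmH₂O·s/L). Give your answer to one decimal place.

Equation of motion (constant flow): PIP = Vt/C + R·V̇ + PEEP.
R·V̇ = PIP − Vt/C − PEEP = 27.0 − 550/57.9 − 7 = 27.0 − 9.499 − 7 = 10.501 cmH2O.
R = 10.501 / 0.7 = 15.001 cmH2O·s/L.

15.0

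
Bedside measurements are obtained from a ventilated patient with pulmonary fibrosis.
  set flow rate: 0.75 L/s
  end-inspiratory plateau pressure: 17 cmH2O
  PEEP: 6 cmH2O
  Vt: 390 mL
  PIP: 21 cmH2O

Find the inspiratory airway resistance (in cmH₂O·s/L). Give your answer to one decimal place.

5.3

Raw = (PIP − Pplat) / flow = (21 − 17) / 0.75 = 4.0 / 0.75 = 5.333 cmH2O·s/L.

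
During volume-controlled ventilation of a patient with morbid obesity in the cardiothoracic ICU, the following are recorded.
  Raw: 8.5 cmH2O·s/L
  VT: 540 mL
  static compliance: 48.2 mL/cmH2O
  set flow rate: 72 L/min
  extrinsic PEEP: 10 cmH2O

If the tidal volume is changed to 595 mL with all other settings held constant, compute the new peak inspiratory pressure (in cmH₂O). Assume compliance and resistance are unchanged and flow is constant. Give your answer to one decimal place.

32.5

Flow: 72 L/min ÷ 60 = 1.2 L/s.
PIP = Vt/C + R·V̇ + PEEP (constant-flow equation of motion).
Only the elastic term changes: ΔPIP = ΔVt / C = (595 − 540) / 48.2 = 1.141 cmH2O.
Original PIP = 540/48.2 + 8.5×1.2 + 10 = 31.403 cmH2O; new PIP = 31.403 + (1.141) = 32.544 cmH2O.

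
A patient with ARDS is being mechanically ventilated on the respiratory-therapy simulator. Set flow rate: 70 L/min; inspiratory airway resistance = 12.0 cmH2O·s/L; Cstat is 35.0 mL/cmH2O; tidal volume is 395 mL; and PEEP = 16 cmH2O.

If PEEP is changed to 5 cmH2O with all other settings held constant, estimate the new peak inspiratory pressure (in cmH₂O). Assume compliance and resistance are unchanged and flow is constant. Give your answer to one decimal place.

Flow: 70 L/min ÷ 60 = 1.1667 L/s.
PIP = Vt/C + R·V̇ + PEEP (constant-flow equation of motion).
Only the baseline term changes: ΔPIP = ΔPEEP = 5 − 16 = -11.0 cmH2O.
Original PIP = 395/35.0 + 12.0×1.1667 + 16 = 41.286 cmH2O; new PIP = 41.286 + (-11.0) = 30.286 cmH2O.

30.3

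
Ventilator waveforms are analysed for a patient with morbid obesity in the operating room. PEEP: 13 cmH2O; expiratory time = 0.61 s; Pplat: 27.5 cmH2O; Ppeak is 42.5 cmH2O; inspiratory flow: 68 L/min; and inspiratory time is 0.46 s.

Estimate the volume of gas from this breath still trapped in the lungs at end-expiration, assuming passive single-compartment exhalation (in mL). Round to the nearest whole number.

Flow: 68 L/min ÷ 60 = 1.1333 L/s.
Vt = flow × Ti = 1.1333 L/s × 0.46 s × 1000 mL/L = 521.32 mL.
R = (PIP − Pplat)/V̇ = (42.5 − 27.5) / 1.1333 = 15.0/1.1333 = 13.236 cmH2O·s/L.
C = Vt/(Pplat − PEEP) = 521.32 / (27.5 − 13) = 521.32/14.5 = 35.953 mL/cmH2O.
τ = R × C = 13.236 × 0.03595 L/cmH2O = 0.4758 s.
Fraction remaining = e^(−Te/τ) = e^(−0.61/0.4758) = 0.2775.
Trapped volume = 521.32 × 0.2775 = 144.67 mL.

145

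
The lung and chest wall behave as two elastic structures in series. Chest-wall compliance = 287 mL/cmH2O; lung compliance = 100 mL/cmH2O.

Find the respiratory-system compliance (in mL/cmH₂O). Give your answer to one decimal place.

74.2

Lung and chest wall are elastances in series: 1/Crs = 1/CL + 1/Ccw.
1/Crs = 1/100 + 1/287 = 0.01348.
Crs = 74.184 mL/cmH2O.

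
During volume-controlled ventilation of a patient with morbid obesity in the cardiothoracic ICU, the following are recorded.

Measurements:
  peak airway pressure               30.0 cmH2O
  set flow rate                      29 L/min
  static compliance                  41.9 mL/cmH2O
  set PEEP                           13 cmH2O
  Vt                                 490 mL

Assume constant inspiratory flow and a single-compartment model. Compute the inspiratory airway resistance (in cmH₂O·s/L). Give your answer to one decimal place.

Flow: 29 L/min ÷ 60 = 0.4833 L/s.
Equation of motion (constant flow): PIP = Vt/C + R·V̇ + PEEP.
R·V̇ = PIP − Vt/C − PEEP = 30.0 − 490/41.9 − 13 = 30.0 − 11.695 − 13 = 5.305 cmH2O.
R = 5.305 / 0.4833 = 10.977 cmH2O·s/L.

11.0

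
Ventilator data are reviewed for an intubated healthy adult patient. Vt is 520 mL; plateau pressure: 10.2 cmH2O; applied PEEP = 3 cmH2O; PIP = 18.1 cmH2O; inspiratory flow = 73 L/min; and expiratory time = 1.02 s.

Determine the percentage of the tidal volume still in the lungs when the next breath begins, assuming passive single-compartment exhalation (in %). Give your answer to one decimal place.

11.4

Flow: 73 L/min ÷ 60 = 1.2167 L/s.
R = (PIP − Pplat)/V̇ = (18.1 − 10.2) / 1.2167 = 7.9/1.2167 = 6.493 cmH2O·s/L.
C = Vt/(Pplat − PEEP) = 520.0 / (10.2 − 3) = 520.0/7.2 = 72.222 mL/cmH2O.
τ = R × C = 6.493 × 0.07222 L/cmH2O = 0.4689 s.
Fraction remaining at end-expiration = e^(−Te/τ) = e^(−1.02/0.4689) = 0.1136 → 11.36%.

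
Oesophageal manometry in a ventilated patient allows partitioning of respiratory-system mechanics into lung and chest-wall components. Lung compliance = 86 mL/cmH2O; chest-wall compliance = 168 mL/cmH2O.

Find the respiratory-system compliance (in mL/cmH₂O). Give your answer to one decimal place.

56.9

Lung and chest wall are elastances in series: 1/Crs = 1/CL + 1/Ccw.
1/Crs = 1/86 + 1/168 = 0.01758.
Crs = 56.883 mL/cmH2O.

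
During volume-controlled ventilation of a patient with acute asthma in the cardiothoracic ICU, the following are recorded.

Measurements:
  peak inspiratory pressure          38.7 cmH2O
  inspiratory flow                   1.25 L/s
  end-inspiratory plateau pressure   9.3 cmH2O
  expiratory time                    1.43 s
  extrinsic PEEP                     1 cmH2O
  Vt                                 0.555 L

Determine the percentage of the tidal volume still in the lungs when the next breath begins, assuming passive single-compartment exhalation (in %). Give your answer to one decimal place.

40.3

R = (PIP − Pplat)/V̇ = (38.7 − 9.3) / 1.25 = 29.4/1.25 = 23.52 cmH2O·s/L.
C = Vt/(Pplat − PEEP) = 555.0 / (9.3 − 1) = 555.0/8.3 = 66.867 mL/cmH2O.
τ = R × C = 23.52 × 0.06687 L/cmH2O = 1.573 s.
Fraction remaining at end-expiration = e^(−Te/τ) = e^(−1.43/1.573) = 0.4029 → 40.29%.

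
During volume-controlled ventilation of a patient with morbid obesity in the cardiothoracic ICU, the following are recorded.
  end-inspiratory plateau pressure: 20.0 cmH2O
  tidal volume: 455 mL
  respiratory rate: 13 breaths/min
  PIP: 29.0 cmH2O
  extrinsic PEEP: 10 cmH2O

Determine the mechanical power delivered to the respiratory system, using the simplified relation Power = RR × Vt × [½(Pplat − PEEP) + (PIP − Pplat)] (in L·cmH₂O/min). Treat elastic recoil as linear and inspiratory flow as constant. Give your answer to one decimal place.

Per-breath work = Vt × [½(Pplat−PEEP) + (PIP−Pplat)] = 0.455 × [0.5×10.0 + 9.0] = 0.455 × 14.0 = 6.37 L·cmH2O.
Power = 13 × 6.37 = 82.81 L·cmH2O/min.

82.8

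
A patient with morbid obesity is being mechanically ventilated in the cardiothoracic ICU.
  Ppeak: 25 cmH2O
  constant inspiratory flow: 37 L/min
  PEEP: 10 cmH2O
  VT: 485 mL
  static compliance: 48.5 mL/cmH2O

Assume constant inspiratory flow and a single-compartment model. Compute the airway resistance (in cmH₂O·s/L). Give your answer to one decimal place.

8.1

Flow: 37 L/min ÷ 60 = 0.6167 L/s.
Equation of motion (constant flow): PIP = Vt/C + R·V̇ + PEEP.
R·V̇ = PIP − Vt/C − PEEP = 25 − 485/48.5 − 10 = 25 − 10.0 − 10 = 5.0 cmH2O.
R = 5.0 / 0.6167 = 8.108 cmH2O·s/L.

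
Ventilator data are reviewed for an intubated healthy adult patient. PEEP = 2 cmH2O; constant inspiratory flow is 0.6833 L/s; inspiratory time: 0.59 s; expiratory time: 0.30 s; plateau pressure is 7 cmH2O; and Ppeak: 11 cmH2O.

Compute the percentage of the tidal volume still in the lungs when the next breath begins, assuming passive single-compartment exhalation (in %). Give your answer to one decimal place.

53.0

Vt = flow × Ti = 0.6833 L/s × 0.59 s × 1000 mL/L = 403.15 mL.
R = (PIP − Pplat)/V̇ = (11 − 7) / 0.6833 = 4.0/0.6833 = 5.854 cmH2O·s/L.
C = Vt/(Pplat − PEEP) = 403.15 / (7 − 2) = 403.15/5.0 = 80.63 mL/cmH2O.
τ = R × C = 5.854 × 0.08063 L/cmH2O = 0.472 s.
Fraction remaining at end-expiration = e^(−Te/τ) = e^(−0.30/0.472) = 0.5296 → 52.96%.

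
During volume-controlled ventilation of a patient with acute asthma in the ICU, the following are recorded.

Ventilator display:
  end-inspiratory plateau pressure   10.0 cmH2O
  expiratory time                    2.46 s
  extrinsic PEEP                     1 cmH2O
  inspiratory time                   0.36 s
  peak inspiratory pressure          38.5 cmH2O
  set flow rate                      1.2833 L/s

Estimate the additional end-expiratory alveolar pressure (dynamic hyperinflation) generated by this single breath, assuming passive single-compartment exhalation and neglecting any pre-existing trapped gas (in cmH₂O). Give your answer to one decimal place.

1.0

Vt = flow × Ti = 1.2833 L/s × 0.36 s × 1000 mL/L = 461.99 mL.
R = (PIP − Pplat)/V̇ = (38.5 − 10.0) / 1.2833 = 28.5/1.2833 = 22.208 cmH2O·s/L.
C = Vt/(Pplat − PEEP) = 461.99 / (10.0 − 1) = 461.99/9.0 = 51.332 mL/cmH2O.
τ = R × C = 22.208 × 0.05133 L/cmH2O = 1.14 s.
Fraction remaining = e^(−Te/τ) = e^(−2.46/1.14) = 0.1156; trapped volume = 461.99 × 0.1156 = 53.406 mL.
Additional alveolar pressure from trapping ≈ V_trapped / C = 53.406 / 51.332 = 1.04 cmH2O.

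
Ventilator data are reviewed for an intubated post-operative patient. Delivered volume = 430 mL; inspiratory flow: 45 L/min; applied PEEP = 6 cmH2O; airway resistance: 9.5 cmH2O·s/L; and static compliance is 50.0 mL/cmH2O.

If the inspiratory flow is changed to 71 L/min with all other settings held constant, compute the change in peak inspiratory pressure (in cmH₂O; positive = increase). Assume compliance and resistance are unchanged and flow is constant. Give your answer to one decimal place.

4.1

Flow: 45 L/min ÷ 60 = 0.75 L/s.
New flow: 71 L/min ÷ 60 = 1.1833 L/s.
PIP = Vt/C + R·V̇ + PEEP (constant-flow equation of motion).
Only the resistive term changes: ΔPIP = R × ΔV̇ = 9.5 × (1.1833 − 0.75) = 9.5 × 0.4333 = 4.116 cmH2O.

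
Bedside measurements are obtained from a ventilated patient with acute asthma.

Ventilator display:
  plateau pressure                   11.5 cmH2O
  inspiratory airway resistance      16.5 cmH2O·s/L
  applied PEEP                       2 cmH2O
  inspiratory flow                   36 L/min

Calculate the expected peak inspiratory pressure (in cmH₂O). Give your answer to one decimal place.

Flow: 36 L/min ÷ 60 = 0.6 L/s.
PIP = Pplat + Raw × flow = 11.5 + 16.5 × 0.6 = 11.5 + 9.9 = 21.4 cmH2O.

21.4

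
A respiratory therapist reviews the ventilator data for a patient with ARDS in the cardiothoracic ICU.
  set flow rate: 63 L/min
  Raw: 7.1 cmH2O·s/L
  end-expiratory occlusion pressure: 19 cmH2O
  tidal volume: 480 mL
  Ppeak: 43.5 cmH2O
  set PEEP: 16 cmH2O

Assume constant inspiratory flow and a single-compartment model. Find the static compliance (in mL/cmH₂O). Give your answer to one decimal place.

28.2

Flow: 63 L/min ÷ 60 = 1.05 L/s.
Total PEEP = 19 cmH2O (set 16 + intrinsic 3); this is the baseline alveolar pressure.
Equation of motion (constant flow): PIP = Vt/C + R·V̇ + PEEP.
Vt/C = PIP − R·V̇ − PEEP = 43.5 − 7.1×1.05 − 19 = 43.5 − 7.455 − 19 = 17.045 cmH2O.
C = Vt / 17.045 = 480 / 17.045 = 28.161 mL/cmH2O.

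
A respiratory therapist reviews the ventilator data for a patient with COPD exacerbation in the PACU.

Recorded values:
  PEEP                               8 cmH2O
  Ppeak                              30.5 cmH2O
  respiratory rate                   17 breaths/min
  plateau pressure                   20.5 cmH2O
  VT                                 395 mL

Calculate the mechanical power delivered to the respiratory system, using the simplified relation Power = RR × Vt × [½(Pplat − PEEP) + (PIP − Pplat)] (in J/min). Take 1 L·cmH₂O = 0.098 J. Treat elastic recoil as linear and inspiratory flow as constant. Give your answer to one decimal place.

Per-breath work = Vt × [½(Pplat−PEEP) + (PIP−Pplat)] = 0.395 × [0.5×12.5 + 10.0] = 0.395 × 16.25 = 6.419 L·cmH2O.
Power = 17 × 6.419 = 109.12 L·cmH2O/min.
× 0.098 J/(L·cmH2O) → 10.694 J/min.

10.7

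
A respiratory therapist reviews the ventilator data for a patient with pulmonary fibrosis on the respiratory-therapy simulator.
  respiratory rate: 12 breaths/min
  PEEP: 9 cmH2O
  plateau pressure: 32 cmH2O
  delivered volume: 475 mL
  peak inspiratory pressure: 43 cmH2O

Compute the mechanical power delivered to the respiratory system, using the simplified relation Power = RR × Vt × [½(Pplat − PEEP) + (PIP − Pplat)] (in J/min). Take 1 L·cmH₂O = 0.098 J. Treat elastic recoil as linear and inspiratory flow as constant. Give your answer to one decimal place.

Per-breath work = Vt × [½(Pplat−PEEP) + (PIP−Pplat)] = 0.475 × [0.5×23.0 + 11.0] = 0.475 × 22.5 = 10.688 L·cmH2O.
Power = 12 × 10.688 = 128.26 L·cmH2O/min.
× 0.098 J/(L·cmH2O) → 12.569 J/min.

12.6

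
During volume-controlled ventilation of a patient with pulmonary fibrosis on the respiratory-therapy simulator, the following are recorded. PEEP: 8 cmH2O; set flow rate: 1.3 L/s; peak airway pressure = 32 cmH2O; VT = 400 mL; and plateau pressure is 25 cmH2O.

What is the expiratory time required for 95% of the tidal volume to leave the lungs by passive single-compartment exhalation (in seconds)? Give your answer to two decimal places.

R = (PIP − Pplat)/V̇ = (32 − 25) / 1.3 = 7.0/1.3 = 5.385 cmH2O·s/L.
C = Vt/(Pplat − PEEP) = 400.0 / (25 − 8) = 400.0/17.0 = 23.529 mL/cmH2O.
τ = R × C = 5.385 × 0.02353 L/cmH2O = 0.1267 s.
t = −τ·ln(1 − 0.95) = −0.1267·ln(0.05) = 0.3796 s.

0.38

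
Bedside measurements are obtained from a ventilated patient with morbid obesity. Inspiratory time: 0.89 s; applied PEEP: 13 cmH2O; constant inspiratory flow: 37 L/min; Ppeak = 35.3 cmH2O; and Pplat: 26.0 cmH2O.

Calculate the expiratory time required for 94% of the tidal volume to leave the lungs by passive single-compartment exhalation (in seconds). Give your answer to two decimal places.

1.79

Flow: 37 L/min ÷ 60 = 0.6167 L/s.
Vt = flow × Ti = 0.6167 L/s × 0.89 s × 1000 mL/L = 548.86 mL.
R = (PIP − Pplat)/V̇ = (35.3 − 26.0) / 0.6167 = 9.3/0.6167 = 15.08 cmH2O·s/L.
C = Vt/(Pplat − PEEP) = 548.86 / (26.0 − 13) = 548.86/13.0 = 42.22 mL/cmH2O.
τ = R × C = 15.08 × 0.04222 L/cmH2O = 0.6367 s.
t = −τ·ln(1 − 0.94) = −0.6367·ln(0.06) = 1.791 s.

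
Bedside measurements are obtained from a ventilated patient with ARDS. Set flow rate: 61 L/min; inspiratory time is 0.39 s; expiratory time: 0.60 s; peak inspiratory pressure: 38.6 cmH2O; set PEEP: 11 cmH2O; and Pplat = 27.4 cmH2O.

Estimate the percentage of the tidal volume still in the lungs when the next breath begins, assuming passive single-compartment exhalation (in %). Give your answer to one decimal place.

Flow: 61 L/min ÷ 60 = 1.0167 L/s.
Vt = flow × Ti = 1.0167 L/s × 0.39 s × 1000 mL/L = 396.51 mL.
R = (PIP − Pplat)/V̇ = (38.6 − 27.4) / 1.0167 = 11.2/1.0167 = 11.016 cmH2O·s/L.
C = Vt/(Pplat − PEEP) = 396.51 / (27.4 − 11) = 396.51/16.4 = 24.177 mL/cmH2O.
τ = R × C = 11.016 × 0.02418 L/cmH2O = 0.2664 s.
Fraction remaining at end-expiration = e^(−Te/τ) = e^(−0.60/0.2664) = 0.1052 → 10.52%.

10.5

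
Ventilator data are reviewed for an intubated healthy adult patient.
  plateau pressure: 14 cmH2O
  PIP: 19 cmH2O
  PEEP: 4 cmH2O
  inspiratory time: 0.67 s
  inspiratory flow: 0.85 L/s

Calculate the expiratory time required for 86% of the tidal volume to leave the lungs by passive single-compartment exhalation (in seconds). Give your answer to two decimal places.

Vt = flow × Ti = 0.85 L/s × 0.67 s × 1000 mL/L = 569.5 mL.
R = (PIP − Pplat)/V̇ = (19 − 14) / 0.85 = 5.0/0.85 = 5.882 cmH2O·s/L.
C = Vt/(Pplat − PEEP) = 569.5 / (14 − 4) = 569.5/10.0 = 56.95 mL/cmH2O.
τ = R × C = 5.882 × 0.05695 L/cmH2O = 0.335 s.
t = −τ·ln(1 − 0.86) = −0.335·ln(0.14) = 0.6586 s.

0.66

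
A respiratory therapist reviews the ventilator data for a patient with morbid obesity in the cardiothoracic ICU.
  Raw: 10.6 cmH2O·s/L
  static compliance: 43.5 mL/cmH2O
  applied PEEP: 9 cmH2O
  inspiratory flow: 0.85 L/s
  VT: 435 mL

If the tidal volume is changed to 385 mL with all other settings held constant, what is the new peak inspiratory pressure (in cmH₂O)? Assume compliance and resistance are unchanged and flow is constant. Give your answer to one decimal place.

26.9

PIP = Vt/C + R·V̇ + PEEP (constant-flow equation of motion).
Only the elastic term changes: ΔPIP = ΔVt / C = (385 − 435) / 43.5 = -1.149 cmH2O.
Original PIP = 435/43.5 + 10.6×0.85 + 9 = 28.01 cmH2O; new PIP = 28.01 + (-1.149) = 26.861 cmH2O.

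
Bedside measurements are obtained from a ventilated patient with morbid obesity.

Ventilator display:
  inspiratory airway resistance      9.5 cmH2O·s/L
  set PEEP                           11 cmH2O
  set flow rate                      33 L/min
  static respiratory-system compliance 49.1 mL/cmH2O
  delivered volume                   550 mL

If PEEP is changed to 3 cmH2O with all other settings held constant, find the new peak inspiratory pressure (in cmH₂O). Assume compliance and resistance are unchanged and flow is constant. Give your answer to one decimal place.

Flow: 33 L/min ÷ 60 = 0.55 L/s.
PIP = Vt/C + R·V̇ + PEEP (constant-flow equation of motion).
Only the baseline term changes: ΔPIP = ΔPEEP = 3 − 11 = -8.0 cmH2O.
Original PIP = 550/49.1 + 9.5×0.55 + 11 = 27.427 cmH2O; new PIP = 27.427 + (-8.0) = 19.427 cmH2O.

19.4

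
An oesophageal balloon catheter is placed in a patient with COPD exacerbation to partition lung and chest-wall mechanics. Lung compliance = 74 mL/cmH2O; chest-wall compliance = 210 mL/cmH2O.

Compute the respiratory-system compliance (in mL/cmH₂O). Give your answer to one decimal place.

54.7

Lung and chest wall are elastances in series: 1/Crs = 1/CL + 1/Ccw.
1/Crs = 1/74 + 1/210 = 0.01828.
Crs = 54.705 mL/cmH2O.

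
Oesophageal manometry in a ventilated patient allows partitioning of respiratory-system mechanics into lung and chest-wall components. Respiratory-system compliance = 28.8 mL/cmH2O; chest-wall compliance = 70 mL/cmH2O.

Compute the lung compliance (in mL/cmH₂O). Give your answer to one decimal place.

48.9

1/CL = 1/Crs − 1/Ccw.
1/CL = 1/28.8 − 1/70 = 0.02044.
CL = 48.924 mL/cmH2O.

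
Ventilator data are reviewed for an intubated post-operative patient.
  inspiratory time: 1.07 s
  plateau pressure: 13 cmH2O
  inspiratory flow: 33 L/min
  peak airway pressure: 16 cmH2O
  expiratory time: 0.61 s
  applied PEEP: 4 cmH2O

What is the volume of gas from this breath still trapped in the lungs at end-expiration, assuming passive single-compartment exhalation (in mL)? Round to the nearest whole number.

106

Flow: 33 L/min ÷ 60 = 0.55 L/s.
Vt = flow × Ti = 0.55 L/s × 1.07 s × 1000 mL/L = 588.5 mL.
R = (PIP − Pplat)/V̇ = (16 − 13) / 0.55 = 3.0/0.55 = 5.455 cmH2O·s/L.
C = Vt/(Pplat − PEEP) = 588.5 / (13 − 4) = 588.5/9.0 = 65.389 mL/cmH2O.
τ = R × C = 5.455 × 0.06539 L/cmH2O = 0.3567 s.
Fraction remaining = e^(−Te/τ) = e^(−0.61/0.3567) = 0.1808.
Trapped volume = 588.5 × 0.1808 = 106.4 mL.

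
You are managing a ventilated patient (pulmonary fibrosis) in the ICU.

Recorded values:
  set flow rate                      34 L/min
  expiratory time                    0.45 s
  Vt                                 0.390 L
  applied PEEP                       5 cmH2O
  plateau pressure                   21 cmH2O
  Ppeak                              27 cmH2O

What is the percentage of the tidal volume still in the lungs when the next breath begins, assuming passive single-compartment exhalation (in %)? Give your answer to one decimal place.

17.5

Flow: 34 L/min ÷ 60 = 0.5667 L/s.
R = (PIP − Pplat)/V̇ = (27 − 21) / 0.5667 = 6.0/0.5667 = 10.588 cmH2O·s/L.
C = Vt/(Pplat − PEEP) = 390.0 / (21 − 5) = 390.0/16.0 = 24.375 mL/cmH2O.
τ = R × C = 10.588 × 0.02438 L/cmH2O = 0.2581 s.
Fraction remaining at end-expiration = e^(−Te/τ) = e^(−0.45/0.2581) = 0.1749 → 17.49%.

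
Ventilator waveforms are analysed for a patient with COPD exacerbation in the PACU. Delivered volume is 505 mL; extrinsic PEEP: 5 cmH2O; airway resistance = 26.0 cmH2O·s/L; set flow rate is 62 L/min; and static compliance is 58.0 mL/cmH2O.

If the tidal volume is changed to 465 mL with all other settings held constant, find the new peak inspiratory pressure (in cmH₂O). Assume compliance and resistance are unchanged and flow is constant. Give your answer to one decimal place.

39.9

Flow: 62 L/min ÷ 60 = 1.0333 L/s.
PIP = Vt/C + R·V̇ + PEEP (constant-flow equation of motion).
Only the elastic term changes: ΔPIP = ΔVt / C = (465 − 505) / 58.0 = -0.6897 cmH2O.
Original PIP = 505/58.0 + 26.0×1.0333 + 5 = 40.573 cmH2O; new PIP = 40.573 + (-0.6897) = 39.883 cmH2O.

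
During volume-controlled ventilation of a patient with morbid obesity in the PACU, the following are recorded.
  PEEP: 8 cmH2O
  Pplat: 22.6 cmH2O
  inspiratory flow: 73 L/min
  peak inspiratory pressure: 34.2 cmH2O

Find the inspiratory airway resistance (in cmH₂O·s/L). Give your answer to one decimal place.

9.5

Flow: 73 L/min ÷ 60 = 1.2167 L/s.
Raw = (PIP − Pplat) / flow = (34.2 − 22.6) / 1.2167 = 11.6 / 1.2167 = 9.534 cmH2O·s/L.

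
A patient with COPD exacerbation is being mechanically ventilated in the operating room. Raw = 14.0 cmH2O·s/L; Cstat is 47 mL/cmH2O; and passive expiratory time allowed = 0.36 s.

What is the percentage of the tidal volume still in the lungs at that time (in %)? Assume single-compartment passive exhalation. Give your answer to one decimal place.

τ = R × C = 14.0 × 47 mL/cmH2O = 14.0 × 0.047 L/cmH2O = 0.658 s.
Passive exhalation: V(t)/V₀ = e^(−t/τ) = e^(−0.36/0.658) = 0.5786.
Fraction remaining = 0.5786 → 57.86%.

57.9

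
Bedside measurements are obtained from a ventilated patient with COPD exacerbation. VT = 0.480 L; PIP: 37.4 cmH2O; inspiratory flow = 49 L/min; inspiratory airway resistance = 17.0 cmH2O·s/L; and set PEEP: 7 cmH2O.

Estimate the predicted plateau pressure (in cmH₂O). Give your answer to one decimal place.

Flow: 49 L/min ÷ 60 = 0.8167 L/s.
Pplat = PIP − Raw × flow = 37.4 − 17.0 × 0.8167 = 37.4 − 13.884 = 23.516 cmH2O.

23.5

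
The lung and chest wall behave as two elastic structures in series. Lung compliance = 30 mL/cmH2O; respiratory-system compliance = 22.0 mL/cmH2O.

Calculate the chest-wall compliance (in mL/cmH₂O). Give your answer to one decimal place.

1/Ccw = 1/Crs − 1/CL.
1/Ccw = 1/22.0 − 1/30 = 0.01212.
Ccw = 82.508 mL/cmH2O.

82.5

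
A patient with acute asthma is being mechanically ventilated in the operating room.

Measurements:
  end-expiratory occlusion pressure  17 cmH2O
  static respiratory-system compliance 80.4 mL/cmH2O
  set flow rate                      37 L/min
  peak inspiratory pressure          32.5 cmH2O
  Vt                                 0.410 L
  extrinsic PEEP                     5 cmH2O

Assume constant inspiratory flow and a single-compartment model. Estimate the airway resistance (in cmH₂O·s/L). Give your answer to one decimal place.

Flow: 37 L/min ÷ 60 = 0.6167 L/s.
Total PEEP = 17 cmH2O (set 5 + intrinsic 12); this is the baseline alveolar pressure.
Equation of motion (constant flow): PIP = Vt/C + R·V̇ + PEEP.
R·V̇ = PIP − Vt/C − PEEP = 32.5 − 410/80.4 − 17 = 32.5 − 5.1 − 17 = 10.4 cmH2O.
R = 10.4 / 0.6167 = 16.864 cmH2O·s/L.

16.9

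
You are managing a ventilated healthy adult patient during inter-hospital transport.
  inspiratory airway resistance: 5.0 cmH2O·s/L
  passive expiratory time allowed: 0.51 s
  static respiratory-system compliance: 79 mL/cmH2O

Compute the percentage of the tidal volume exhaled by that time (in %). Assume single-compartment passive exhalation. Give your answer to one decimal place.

72.5

τ = R × C = 5.0 × 79 mL/cmH2O = 5.0 × 0.079 L/cmH2O = 0.395 s.
Passive exhalation: V(t)/V₀ = e^(−t/τ) = e^(−0.51/0.395) = 0.275.
Fraction exhaled = 1 − 0.275 = 0.725 → 72.5%.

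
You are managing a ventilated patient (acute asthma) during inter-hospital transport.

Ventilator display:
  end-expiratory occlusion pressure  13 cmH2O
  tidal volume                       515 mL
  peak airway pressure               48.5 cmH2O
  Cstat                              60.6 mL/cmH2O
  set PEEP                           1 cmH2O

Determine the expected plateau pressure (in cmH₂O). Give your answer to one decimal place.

End-expiratory occlusion gives total PEEP = 13 cmH2O (intrinsic PEEP = 13 − 1 = 12). Use total PEEP for the elastic gradient.
Pplat = PEEPtotal + Vt / Cstat = 13 + 515 / 60.6 = 13 + 8.498 = 21.498 cmH2O.

21.5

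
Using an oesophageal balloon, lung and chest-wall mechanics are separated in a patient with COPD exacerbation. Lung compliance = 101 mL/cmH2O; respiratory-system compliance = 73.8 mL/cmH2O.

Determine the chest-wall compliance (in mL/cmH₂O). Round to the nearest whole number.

1/Ccw = 1/Crs − 1/CL.
1/Ccw = 1/73.8 − 1/101 = 0.003649.
Ccw = 274.05 mL/cmH2O.

274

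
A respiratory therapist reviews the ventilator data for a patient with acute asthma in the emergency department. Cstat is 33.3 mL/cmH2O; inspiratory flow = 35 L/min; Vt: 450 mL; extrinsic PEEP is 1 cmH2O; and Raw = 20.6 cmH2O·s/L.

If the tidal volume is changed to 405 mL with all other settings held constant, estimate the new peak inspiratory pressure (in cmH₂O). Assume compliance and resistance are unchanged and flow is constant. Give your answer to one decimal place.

Flow: 35 L/min ÷ 60 = 0.5833 L/s.
PIP = Vt/C + R·V̇ + PEEP (constant-flow equation of motion).
Only the elastic term changes: ΔPIP = ΔVt / C = (405 − 450) / 33.3 = -1.351 cmH2O.
Original PIP = 450/33.3 + 20.6×0.5833 + 1 = 26.529 cmH2O; new PIP = 26.529 + (-1.351) = 25.178 cmH2O.

25.2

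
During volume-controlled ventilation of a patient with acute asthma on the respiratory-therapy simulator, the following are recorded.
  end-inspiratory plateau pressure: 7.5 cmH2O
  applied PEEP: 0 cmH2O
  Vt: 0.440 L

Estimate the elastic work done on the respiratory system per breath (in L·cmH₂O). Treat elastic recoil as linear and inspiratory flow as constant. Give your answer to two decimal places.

Elastic work ≈ ½ × (Pplat − PEEP) × Vt = 0.5 × (7.5 − 0) × 0.440 L = 0.5 × 7.5 × 0.440 = 1.65 L·cmH2O.

1.65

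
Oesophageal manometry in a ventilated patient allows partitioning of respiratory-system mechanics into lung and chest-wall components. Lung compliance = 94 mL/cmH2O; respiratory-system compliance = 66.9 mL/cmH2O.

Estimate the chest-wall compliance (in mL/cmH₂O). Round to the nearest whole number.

232

1/Ccw = 1/Crs − 1/CL.
1/Ccw = 1/66.9 − 1/94 = 0.004309.
Ccw = 232.07 mL/cmH2O.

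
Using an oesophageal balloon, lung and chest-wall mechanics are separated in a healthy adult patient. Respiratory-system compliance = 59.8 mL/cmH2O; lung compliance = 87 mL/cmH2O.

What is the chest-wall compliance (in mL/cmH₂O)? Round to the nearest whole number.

191

1/Ccw = 1/Crs − 1/CL.
1/Ccw = 1/59.8 − 1/87 = 0.005228.
Ccw = 191.28 mL/cmH2O.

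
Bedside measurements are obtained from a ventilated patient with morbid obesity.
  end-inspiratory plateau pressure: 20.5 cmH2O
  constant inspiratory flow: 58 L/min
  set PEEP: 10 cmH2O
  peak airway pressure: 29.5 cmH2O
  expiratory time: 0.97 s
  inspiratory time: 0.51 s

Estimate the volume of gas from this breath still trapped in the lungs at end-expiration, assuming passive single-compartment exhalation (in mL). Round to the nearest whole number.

Flow: 58 L/min ÷ 60 = 0.9667 L/s.
Vt = flow × Ti = 0.9667 L/s × 0.51 s × 1000 mL/L = 493.02 mL.
R = (PIP − Pplat)/V̇ = (29.5 − 20.5) / 0.9667 = 9.0/0.9667 = 9.31 cmH2O·s/L.
C = Vt/(Pplat − PEEP) = 493.02 / (20.5 − 10) = 493.02/10.5 = 46.954 mL/cmH2O.
τ = R × C = 9.31 × 0.04695 L/cmH2O = 0.4371 s.
Fraction remaining = e^(−Te/τ) = e^(−0.97/0.4371) = 0.1087.
Trapped volume = 493.02 × 0.1087 = 53.591 mL.

54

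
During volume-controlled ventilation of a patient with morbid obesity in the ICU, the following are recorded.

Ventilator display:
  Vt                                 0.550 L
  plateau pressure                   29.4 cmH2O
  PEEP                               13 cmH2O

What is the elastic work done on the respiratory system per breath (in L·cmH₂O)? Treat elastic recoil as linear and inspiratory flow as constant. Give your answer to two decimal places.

Elastic work ≈ ½ × (Pplat − PEEP) × Vt = 0.5 × (29.4 − 13) × 0.550 L = 0.5 × 16.4 × 0.550 = 4.51 L·cmH2O.

4.51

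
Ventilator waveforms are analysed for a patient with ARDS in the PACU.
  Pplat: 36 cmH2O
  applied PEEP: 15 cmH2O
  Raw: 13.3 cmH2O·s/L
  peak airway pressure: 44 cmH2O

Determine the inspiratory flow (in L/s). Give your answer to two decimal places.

flow = (PIP − Pplat) / Raw = 8.0 / 13.3 = 0.6015 L/s.

0.60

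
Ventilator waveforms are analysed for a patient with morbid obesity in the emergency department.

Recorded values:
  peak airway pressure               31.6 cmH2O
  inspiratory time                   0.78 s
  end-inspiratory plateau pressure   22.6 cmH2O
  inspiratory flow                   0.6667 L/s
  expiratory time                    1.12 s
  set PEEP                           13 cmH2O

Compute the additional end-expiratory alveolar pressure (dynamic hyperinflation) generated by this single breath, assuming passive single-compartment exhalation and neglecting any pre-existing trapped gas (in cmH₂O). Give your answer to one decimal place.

Vt = flow × Ti = 0.6667 L/s × 0.78 s × 1000 mL/L = 520.03 mL.
R = (PIP − Pplat)/V̇ = (31.6 − 22.6) / 0.6667 = 9.0/0.6667 = 13.499 cmH2O·s/L.
C = Vt/(Pplat − PEEP) = 520.03 / (22.6 − 13) = 520.03/9.6 = 54.17 mL/cmH2O.
τ = R × C = 13.499 × 0.05417 L/cmH2O = 0.7312 s.
Fraction remaining = e^(−Te/τ) = e^(−1.12/0.7312) = 0.2162; trapped volume = 520.03 × 0.2162 = 112.43 mL.
Additional alveolar pressure from trapping ≈ V_trapped / C = 112.43 / 54.17 = 2.076 cmH2O.

2.1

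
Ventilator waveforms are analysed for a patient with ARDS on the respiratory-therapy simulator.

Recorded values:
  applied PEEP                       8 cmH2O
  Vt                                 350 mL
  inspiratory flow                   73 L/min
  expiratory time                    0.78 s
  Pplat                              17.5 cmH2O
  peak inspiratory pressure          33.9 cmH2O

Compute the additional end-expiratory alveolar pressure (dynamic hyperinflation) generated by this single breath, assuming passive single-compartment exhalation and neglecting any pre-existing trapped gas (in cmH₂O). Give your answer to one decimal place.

Flow: 73 L/min ÷ 60 = 1.2167 L/s.
R = (PIP − Pplat)/V̇ = (33.9 − 17.5) / 1.2167 = 16.4/1.2167 = 13.479 cmH2O·s/L.
C = Vt/(Pplat − PEEP) = 350.0 / (17.5 − 8) = 350.0/9.5 = 36.842 mL/cmH2O.
τ = R × C = 13.479 × 0.03684 L/cmH2O = 0.4966 s.
Fraction remaining = e^(−Te/τ) = e^(−0.78/0.4966) = 0.2079; trapped volume = 350.0 × 0.2079 = 72.765 mL.
Additional alveolar pressure from trapping ≈ V_trapped / C = 72.765 / 36.842 = 1.975 cmH2O.

2.0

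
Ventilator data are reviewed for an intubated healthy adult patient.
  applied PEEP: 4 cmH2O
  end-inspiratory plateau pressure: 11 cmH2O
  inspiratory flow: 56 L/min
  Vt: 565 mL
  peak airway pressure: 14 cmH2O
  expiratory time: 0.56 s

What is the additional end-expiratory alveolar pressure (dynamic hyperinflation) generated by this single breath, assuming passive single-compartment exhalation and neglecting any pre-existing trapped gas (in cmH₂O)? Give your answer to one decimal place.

0.8

Flow: 56 L/min ÷ 60 = 0.9333 L/s.
R = (PIP − Pplat)/V̇ = (14 − 11) / 0.9333 = 3.0/0.9333 = 3.214 cmH2O·s/L.
C = Vt/(Pplat − PEEP) = 565.0 / (11 − 4) = 565.0/7.0 = 80.714 mL/cmH2O.
τ = R × C = 3.214 × 0.08071 L/cmH2O = 0.2594 s.
Fraction remaining = e^(−Te/τ) = e^(−0.56/0.2594) = 0.1155; trapped volume = 565.0 × 0.1155 = 65.258 mL.
Additional alveolar pressure from trapping ≈ V_trapped / C = 65.258 / 80.714 = 0.8085 cmH2O.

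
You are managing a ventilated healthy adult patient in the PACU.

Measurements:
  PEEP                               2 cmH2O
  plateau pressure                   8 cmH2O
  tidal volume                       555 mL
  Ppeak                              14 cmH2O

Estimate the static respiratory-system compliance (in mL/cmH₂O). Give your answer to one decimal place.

Cstat = Vt / (Pplat − PEEP) = 555 / (8 − 2) = 555 / 6.0 = 92.5 mL/cmH2O.

92.5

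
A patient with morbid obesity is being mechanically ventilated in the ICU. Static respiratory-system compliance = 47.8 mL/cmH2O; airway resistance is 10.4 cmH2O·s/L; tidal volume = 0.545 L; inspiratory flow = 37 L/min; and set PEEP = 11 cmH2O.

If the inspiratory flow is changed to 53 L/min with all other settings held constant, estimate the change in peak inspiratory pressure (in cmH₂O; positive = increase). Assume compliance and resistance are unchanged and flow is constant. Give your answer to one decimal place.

Flow: 37 L/min ÷ 60 = 0.6167 L/s.
New flow: 53 L/min ÷ 60 = 0.8833 L/s.
PIP = Vt/C + R·V̇ + PEEP (constant-flow equation of motion).
Only the resistive term changes: ΔPIP = R × ΔV̇ = 10.4 × (0.8833 − 0.6167) = 10.4 × 0.2666 = 2.773 cmH2O.

2.8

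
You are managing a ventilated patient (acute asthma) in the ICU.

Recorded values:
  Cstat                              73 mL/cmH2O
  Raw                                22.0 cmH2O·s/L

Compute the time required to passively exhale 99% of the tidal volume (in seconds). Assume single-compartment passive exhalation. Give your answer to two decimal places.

τ = R × C = 22.0 × 73 mL/cmH2O = 22.0 × 0.073 L/cmH2O = 1.606 s.
Exhaled fraction f = 1 − e^(−t/τ) → t = −τ·ln(1 − f) = −1.606·ln(0.01) = 7.396 s.

7.40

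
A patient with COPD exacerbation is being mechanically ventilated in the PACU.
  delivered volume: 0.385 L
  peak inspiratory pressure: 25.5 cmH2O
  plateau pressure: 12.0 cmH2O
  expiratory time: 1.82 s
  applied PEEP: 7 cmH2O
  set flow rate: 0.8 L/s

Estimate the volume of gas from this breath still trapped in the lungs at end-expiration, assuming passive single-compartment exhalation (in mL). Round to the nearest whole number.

R = (PIP − Pplat)/V̇ = (25.5 − 12.0) / 0.8 = 13.5/0.8 = 16.875 cmH2O·s/L.
C = Vt/(Pplat − PEEP) = 385.0 / (12.0 − 7) = 385.0/5.0 = 77.0 mL/cmH2O.
τ = R × C = 16.875 × 0.077 L/cmH2O = 1.299 s.
Fraction remaining = e^(−Te/τ) = e^(−1.82/1.299) = 0.2463.
Trapped volume = 385.0 × 0.2463 = 94.826 mL.

95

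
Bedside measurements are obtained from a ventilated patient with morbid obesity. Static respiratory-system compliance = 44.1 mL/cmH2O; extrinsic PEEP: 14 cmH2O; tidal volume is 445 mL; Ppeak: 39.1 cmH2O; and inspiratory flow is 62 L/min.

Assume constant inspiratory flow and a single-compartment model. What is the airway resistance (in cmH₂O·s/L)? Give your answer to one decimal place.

Flow: 62 L/min ÷ 60 = 1.0333 L/s.
Equation of motion (constant flow): PIP = Vt/C + R·V̇ + PEEP.
R·V̇ = PIP − Vt/C − PEEP = 39.1 − 445/44.1 − 14 = 39.1 − 10.091 − 14 = 15.009 cmH2O.
R = 15.009 / 1.0333 = 14.525 cmH2O·s/L.

14.5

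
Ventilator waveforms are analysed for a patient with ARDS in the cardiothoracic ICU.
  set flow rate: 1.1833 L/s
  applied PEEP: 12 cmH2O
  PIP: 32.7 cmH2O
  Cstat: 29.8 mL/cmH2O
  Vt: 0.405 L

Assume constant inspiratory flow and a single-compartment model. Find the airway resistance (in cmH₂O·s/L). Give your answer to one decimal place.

6.0

Equation of motion (constant flow): PIP = Vt/C + R·V̇ + PEEP.
R·V̇ = PIP − Vt/C − PEEP = 32.7 − 405/29.8 − 12 = 32.7 − 13.591 − 12 = 7.109 cmH2O.
R = 7.109 / 1.1833 = 6.008 cmH2O·s/L.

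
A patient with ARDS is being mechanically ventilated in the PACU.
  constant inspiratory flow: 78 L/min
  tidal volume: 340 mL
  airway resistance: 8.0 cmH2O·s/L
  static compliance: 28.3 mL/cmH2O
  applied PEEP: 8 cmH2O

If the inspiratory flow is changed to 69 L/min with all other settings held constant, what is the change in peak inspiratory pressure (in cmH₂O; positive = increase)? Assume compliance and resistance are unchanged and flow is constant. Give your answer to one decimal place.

Flow: 78 L/min ÷ 60 = 1.3 L/s.
New flow: 69 L/min ÷ 60 = 1.15 L/s.
PIP = Vt/C + R·V̇ + PEEP (constant-flow equation of motion).
Only the resistive term changes: ΔPIP = R × ΔV̇ = 8.0 × (1.15 − 1.3) = 8.0 × -0.15 = -1.2 cmH2O.

-1.2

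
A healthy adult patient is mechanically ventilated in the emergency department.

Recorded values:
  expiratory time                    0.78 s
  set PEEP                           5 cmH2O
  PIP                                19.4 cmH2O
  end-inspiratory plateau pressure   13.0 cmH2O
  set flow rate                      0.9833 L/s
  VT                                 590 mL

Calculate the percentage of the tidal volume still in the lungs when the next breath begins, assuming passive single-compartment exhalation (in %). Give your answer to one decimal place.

R = (PIP − Pplat)/V̇ = (19.4 − 13.0) / 0.9833 = 6.4/0.9833 = 6.509 cmH2O·s/L.
C = Vt/(Pplat − PEEP) = 590.0 / (13.0 − 5) = 590.0/8.0 = 73.75 mL/cmH2O.
τ = R × C = 6.509 × 0.07375 L/cmH2O = 0.48 s.
Fraction remaining at end-expiration = e^(−Te/τ) = e^(−0.78/0.48) = 0.1969 → 19.69%.

19.7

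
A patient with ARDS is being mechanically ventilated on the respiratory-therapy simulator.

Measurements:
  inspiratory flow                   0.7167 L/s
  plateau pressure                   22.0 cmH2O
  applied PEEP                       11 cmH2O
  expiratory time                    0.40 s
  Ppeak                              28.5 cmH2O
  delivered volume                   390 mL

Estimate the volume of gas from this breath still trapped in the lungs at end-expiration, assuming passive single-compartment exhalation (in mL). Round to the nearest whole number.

112

R = (PIP − Pplat)/V̇ = (28.5 − 22.0) / 0.7167 = 6.5/0.7167 = 9.069 cmH2O·s/L.
C = Vt/(Pplat − PEEP) = 390.0 / (22.0 − 11) = 390.0/11.0 = 35.455 mL/cmH2O.
τ = R × C = 9.069 × 0.03546 L/cmH2O = 0.3216 s.
Fraction remaining = e^(−Te/τ) = e^(−0.40/0.3216) = 0.2883.
Trapped volume = 390.0 × 0.2883 = 112.44 mL.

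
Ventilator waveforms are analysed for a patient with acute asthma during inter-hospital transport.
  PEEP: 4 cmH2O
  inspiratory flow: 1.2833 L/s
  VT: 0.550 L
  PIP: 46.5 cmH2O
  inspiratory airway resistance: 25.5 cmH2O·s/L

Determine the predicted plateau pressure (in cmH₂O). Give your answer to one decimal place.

Pplat = PIP − Raw × flow = 46.5 − 25.5 × 1.2833 = 46.5 − 32.724 = 13.776 cmH2O.

13.8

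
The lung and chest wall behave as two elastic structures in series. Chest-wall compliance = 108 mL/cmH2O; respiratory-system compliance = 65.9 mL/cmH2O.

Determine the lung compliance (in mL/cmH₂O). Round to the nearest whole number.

1/CL = 1/Crs − 1/Ccw.
1/CL = 1/65.9 − 1/108 = 0.005915.
CL = 169.06 mL/cmH2O.

169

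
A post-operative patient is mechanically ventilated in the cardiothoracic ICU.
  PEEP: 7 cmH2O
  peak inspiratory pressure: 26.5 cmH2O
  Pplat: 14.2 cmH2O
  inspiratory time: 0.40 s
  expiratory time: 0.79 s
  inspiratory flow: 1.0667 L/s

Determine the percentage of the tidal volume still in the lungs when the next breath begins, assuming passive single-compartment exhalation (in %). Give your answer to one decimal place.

31.5

Vt = flow × Ti = 1.0667 L/s × 0.40 s × 1000 mL/L = 426.68 mL.
R = (PIP − Pplat)/V̇ = (26.5 − 14.2) / 1.0667 = 12.3/1.0667 = 11.531 cmH2O·s/L.
C = Vt/(Pplat − PEEP) = 426.68 / (14.2 − 7) = 426.68/7.2 = 59.261 mL/cmH2O.
τ = R × C = 11.531 × 0.05926 L/cmH2O = 0.6833 s.
Fraction remaining at end-expiration = e^(−Te/τ) = e^(−0.79/0.6833) = 0.3147 → 31.47%.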